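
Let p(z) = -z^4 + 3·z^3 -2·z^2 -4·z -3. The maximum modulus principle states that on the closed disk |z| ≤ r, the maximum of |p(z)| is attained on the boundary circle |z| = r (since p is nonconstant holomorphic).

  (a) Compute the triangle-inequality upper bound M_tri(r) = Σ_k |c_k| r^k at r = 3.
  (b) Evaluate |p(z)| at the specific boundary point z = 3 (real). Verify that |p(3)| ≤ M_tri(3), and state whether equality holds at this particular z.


Coefficients: c_0 = -3, c_1 = -4, c_2 = -2, c_3 = 3, c_4 = -1. Radius r = 3.
Part (a). Triangle bound: M_tri(r) = Σ_k |c_k| r^k
  = |-3|·3^0 + |-4|·3^1 + |-2|·3^2 + |3|·3^3 + |-1|·3^4
  = 3 + 12 + 18 + 81 + 81 = 195.
This bounds M(r) := max_{|z|=r} |p(z)| from above; equality holds iff all terms c_k z^k can be made to align in phase at a single z on |z|=r.
Part (b). At z = 3 (real, on the circle |z| = r):
  p(3) = (-3)·3^0 + (-4)·3^1 + (-2)·3^2 + (3)·3^3 + (-1)·3^4 = -33.
  |p(3)| = 33.
Check: |p(3)| = 33 ≤ 195 = M_tri(3). ✓ Equality does not hold at z = 3 (the coefficients have mixed signs, so the terms do not all align in phase there).

M_tri(3) = 195; |p(3)| = 33; equality at z=3: no.


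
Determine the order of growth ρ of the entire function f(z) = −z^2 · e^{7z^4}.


M(r) = max_{|z|=r} |-1|·|z|^2·|e^{7z^4}| = 1·r^2 · e^{7r^4} (the factors attain their maxima compatibly on |z|=r). Then log M(r) = log 1 + 2·log r + 7r^4, dominated by the last term, so log log M(r) ~ 4·log r. The polynomial factor -1z^2 contributes only a log r term and does not affect the order. ρ = 4.
Therefore ρ = 4.

Order ρ = 4.


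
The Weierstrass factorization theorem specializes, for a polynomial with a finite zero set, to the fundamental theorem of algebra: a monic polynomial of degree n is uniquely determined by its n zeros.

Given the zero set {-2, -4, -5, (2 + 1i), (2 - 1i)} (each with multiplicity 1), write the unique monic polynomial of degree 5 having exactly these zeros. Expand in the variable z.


The polynomial is p(z) = ∏_{α ∈ S} (z − α), where S = {-2, -4, -5, (2 + 1i), (2 - 1i)}.
Expanding the product yields: p(z) = z^5 + 7·z^4 -z^3 -57·z^2 + 30·z + 200.
Note conjugate pairs combine to real quadratics: (z − (2+1i))(z − (2−1i)) = z² − 4z + 5.
The resulting polynomial has degree 5 and real coefficients as required.

p(z) = z^5 + 7·z^4 -z^3 -57·z^2 + 30·z + 200.


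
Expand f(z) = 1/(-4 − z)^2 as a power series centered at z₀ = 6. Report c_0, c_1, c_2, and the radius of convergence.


Let w = z − z₀, so z = z₀ + w.
Then -4 − z = -4 − (z₀ + w) = (-4 − z₀) − w = -10 − w.
f(z) = 1/(-10 − w)^2 = (1/(-10)^2) · (1 − w/(-10))^{−2}.
By the binomial series (1−u)^{−2} = Σ_{n≥0} C(n+1, 1) u^n for |u|<1, with u = w/(-10):
  c_n = C(n+1, 1) / (-10)^(n+2).
  c_0 = 1/(-10)^2 = 1/100.
  c_1 = 2/(-10)^3 = -1/500.
  c_2 = 3/(-10)^4 = 3/10000.
The series is valid for |w/d| < 1, i.e. |z − z₀| < |d|.
Radius of convergence: R = |-4 − z₀| = |-10| = 10 (distance from z₀ to the singularity z = -4).

c_0 = 1/100, c_1 = -1/500, c_2 = 3/10000; R = 10.


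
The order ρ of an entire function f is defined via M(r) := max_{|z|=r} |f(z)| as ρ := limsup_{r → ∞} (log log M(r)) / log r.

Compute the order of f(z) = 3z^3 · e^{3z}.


M(r) = max_{|z|=r} |3|·|z|^3·|e^{3z}| = 3·r^3 · e^{3r^1} (the factors attain their maxima compatibly on |z|=r). Then log M(r) = log 3 + 3·log r + 3r^1, dominated by the last term, so log log M(r) ~ 1·log r. The polynomial factor 3z^3 contributes only a log r term and does not affect the order. ρ = 1.
Therefore ρ = 1.

Order ρ = 1.


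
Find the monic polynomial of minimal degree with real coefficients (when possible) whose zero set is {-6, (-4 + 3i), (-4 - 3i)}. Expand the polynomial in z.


The polynomial is p(z) = ∏_{α ∈ S} (z − α), where S = {-6, (-4 + 3i), (-4 - 3i)}.
Expanding the product yields: p(z) = z^3 + 14·z^2 + 73·z + 150.
Note conjugate pairs combine to real quadratics: (z − (-4+3i))(z − (-4−3i)) = z² + 8z + 25.
The resulting polynomial has degree 3 and real coefficients as required.

p(z) = z^3 + 14·z^2 + 73·z + 150.


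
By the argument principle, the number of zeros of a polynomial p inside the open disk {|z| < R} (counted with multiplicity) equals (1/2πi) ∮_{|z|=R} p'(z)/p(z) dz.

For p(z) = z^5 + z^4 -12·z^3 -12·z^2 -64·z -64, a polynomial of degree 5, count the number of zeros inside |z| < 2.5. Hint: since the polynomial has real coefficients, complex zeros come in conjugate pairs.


The zeros of p are: 4, (0 + 2i), (0 - 2i), -1, -4.
Their magnitudes are: 4, 2, 2, 1, 4.
Zeros with |z| < R = 2.5: (0 + 2i), (0 - 2i), -1.
Count = 3.
By the argument principle, (1/2πi) ∮_{|z|=R} p'(z)/p(z) dz equals exactly this count.

Number of zeros inside |z| < 2.5: 3.


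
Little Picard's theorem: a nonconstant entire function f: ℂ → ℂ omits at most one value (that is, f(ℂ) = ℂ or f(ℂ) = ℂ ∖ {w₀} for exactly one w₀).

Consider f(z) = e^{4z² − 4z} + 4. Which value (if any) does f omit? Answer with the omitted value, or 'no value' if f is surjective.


Little Picard bounds the complement of f(ℂ) to at most one point.
The exponent g(z) = 4z² − 4z is a nonconstant polynomial, hence surjective onto ℂ. So e^{g(z)} takes every value in {e^w : w ∈ ℂ} = ℂ ∖ {0}. Adding 4 shifts the range to ℂ ∖ {4}. f omits exactly 4.

Omitted value: 4.


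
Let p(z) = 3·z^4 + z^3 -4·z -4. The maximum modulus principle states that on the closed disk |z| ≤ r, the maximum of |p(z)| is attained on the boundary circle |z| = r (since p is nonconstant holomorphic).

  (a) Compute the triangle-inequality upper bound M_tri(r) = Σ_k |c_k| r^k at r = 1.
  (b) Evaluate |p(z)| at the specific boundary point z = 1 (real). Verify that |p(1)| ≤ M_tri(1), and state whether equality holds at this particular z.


Coefficients: c_0 = -4, c_1 = -4, c_2 = 0, c_3 = 1, c_4 = 3. Radius r = 1.
Part (a). Triangle bound: M_tri(r) = Σ_k |c_k| r^k
  = |-4|·1^0 + |-4|·1^1 + |0|·1^2 + |1|·1^3 + |3|·1^4
  = 4 + 4 + 0 + 1 + 3 = 12.
This bounds M(r) := max_{|z|=r} |p(z)| from above; equality holds iff all terms c_k z^k can be made to align in phase at a single z on |z|=r.
Part (b). At z = 1 (real, on the circle |z| = r):
  p(1) = (-4)·1^0 + (-4)·1^1 + (0)·1^2 + (1)·1^3 + (3)·1^4 = -4.
  |p(1)| = 4.
Check: |p(1)| = 4 ≤ 12 = M_tri(1). ✓ Equality does not hold at z = 1 (the coefficients have mixed signs, so the terms do not all align in phase there).

M_tri(1) = 12; |p(1)| = 4; equality at z=1: no.


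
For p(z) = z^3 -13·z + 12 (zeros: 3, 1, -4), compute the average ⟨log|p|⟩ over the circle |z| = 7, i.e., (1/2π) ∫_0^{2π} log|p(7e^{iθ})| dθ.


Zeros: -4, 1, 3; r = 7.
Inside |z| < r: -4, 1, 3. Outside (|z| ≥ r): ∅.
p(0) = 12, so log|p(0)| = log(12) = 2.4849.
Apply Jensen: I(r) = log|p(0)| + Σ_k log(r/|z_k|), summed over zeros inside |z| < r.
  log(r/|z_k|) for z_k = 3: log(7/3) = 0.8473
  log(r/|z_k|) for z_k = 1: log(7/1) = 1.9459
  log(r/|z_k|) for z_k = -4: log(7/4) = 0.5596
Sum over inside zeros: 3.3528.
I(r) = log|p(0)| + (inside sum) = 2.4849 + 3.3528 = 5.8377.
Closed form (all zeros inside, monic): I(r) = n·log(r) = 3·log(7) = 5.8377. ✓

I(r) ≈ 5.8377.


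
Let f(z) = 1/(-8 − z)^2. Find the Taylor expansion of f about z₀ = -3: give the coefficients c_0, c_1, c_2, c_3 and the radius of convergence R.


Let w = z − z₀, so z = z₀ + w.
Then -8 − z = -8 − (z₀ + w) = (-8 − z₀) − w = -5 − w.
f(z) = 1/(-5 − w)^2 = (1/(-5)^2) · (1 − w/(-5))^{−2}.
By the binomial series (1−u)^{−2} = Σ_{n≥0} C(n+1, 1) u^n for |u|<1, with u = w/(-5):
  c_n = C(n+1, 1) / (-5)^(n+2).
  c_0 = 1/(-5)^2 = 1/25.
  c_1 = 2/(-5)^3 = -2/125.
  c_2 = 3/(-5)^4 = 3/625.
  c_3 = 4/(-5)^5 = -4/3125.
The series is valid for |w/d| < 1, i.e. |z − z₀| < |d|.
Radius of convergence: R = |-8 − z₀| = |-5| = 5 (distance from z₀ to the singularity z = -8).

c_0 = 1/25, c_1 = -2/125, c_2 = 3/625, c_3 = -4/3125; R = 5.


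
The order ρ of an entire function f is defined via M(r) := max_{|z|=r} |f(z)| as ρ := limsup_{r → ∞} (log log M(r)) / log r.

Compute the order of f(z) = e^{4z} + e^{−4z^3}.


Each summand is entire of order 1 and 3 respectively (as in the single-exponential case). The order of a sum is at most the max of the orders, so ρ ≤ 3. For the lower bound: on |z|=r choose arg z so that -4z^3 is real positive; then |e^{-4z^3}| = e^{4r^3} while |e^{4z}| ≤ e^{4r^1} = o(e^{4r^3}). So |f| ≥ e^{4r^3}(1 − o(1)) and ρ ≥ 3. Hence ρ = max(1, 3) = 3.
Therefore ρ = 3.

Order ρ = 3.


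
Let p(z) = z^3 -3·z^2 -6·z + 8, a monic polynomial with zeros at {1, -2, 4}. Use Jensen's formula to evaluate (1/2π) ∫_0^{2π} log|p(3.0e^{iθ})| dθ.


Zeros: -2, 1, 4; r = 3.0.
Inside |z| < r: -2, 1. Outside (|z| ≥ r): 4.
p(0) = 8, so log|p(0)| = log(8) = 2.0794.
Apply Jensen: I(r) = log|p(0)| + Σ_k log(r/|z_k|), summed over zeros inside |z| < r.
  log(r/|z_k|) for z_k = 1: log(3.0/1) = 1.0986
  log(r/|z_k|) for z_k = -2: log(3.0/2) = 0.4055
  Outside zeros (4) contribute nothing to the Jensen sum.
Sum over inside zeros: 1.5041.
I(r) = log|p(0)| + (inside sum) = 2.0794 + 1.5041 = 3.5835.
Note: since some zeros are outside |z| ≤ r, the simplified n·log(r) form does NOT apply — only the inside zeros contribute.

I(r) ≈ 3.5835.


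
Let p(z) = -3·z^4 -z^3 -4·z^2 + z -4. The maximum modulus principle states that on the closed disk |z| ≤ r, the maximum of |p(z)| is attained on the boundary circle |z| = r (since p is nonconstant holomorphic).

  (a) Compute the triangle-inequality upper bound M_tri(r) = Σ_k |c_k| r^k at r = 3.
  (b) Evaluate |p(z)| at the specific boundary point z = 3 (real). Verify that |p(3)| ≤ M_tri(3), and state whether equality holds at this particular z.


Coefficients: c_0 = -4, c_1 = 1, c_2 = -4, c_3 = -1, c_4 = -3. Radius r = 3.
Part (a). Triangle bound: M_tri(r) = Σ_k |c_k| r^k
  = |-4|·3^0 + |1|·3^1 + |-4|·3^2 + |-1|·3^3 + |-3|·3^4
  = 4 + 3 + 36 + 27 + 243 = 313.
This bounds M(r) := max_{|z|=r} |p(z)| from above; equality holds iff all terms c_k z^k can be made to align in phase at a single z on |z|=r.
Part (b). At z = 3 (real, on the circle |z| = r):
  p(3) = (-4)·3^0 + (1)·3^1 + (-4)·3^2 + (-1)·3^3 + (-3)·3^4 = -307.
  |p(3)| = 307.
Check: |p(3)| = 307 ≤ 313 = M_tri(3). ✓ Equality does not hold at z = 3 (the coefficients have mixed signs, so the terms do not all align in phase there).

M_tri(3) = 313; |p(3)| = 307; equality at z=3: no.


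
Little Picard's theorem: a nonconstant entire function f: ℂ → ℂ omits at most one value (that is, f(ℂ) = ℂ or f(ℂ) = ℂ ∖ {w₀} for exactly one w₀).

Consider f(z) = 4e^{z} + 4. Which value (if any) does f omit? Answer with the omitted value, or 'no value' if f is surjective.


Little Picard bounds the complement of f(ℂ) to at most one point.
e^{z} is never zero on ℂ, so 4·e^{z} takes every value in ℂ ∖ {0}. Adding 4 shifts the range to ℂ ∖ {4}. Thus f omits exactly the value 4.

Omitted value: 4.


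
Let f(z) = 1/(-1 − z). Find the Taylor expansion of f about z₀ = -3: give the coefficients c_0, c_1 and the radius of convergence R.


Let w = z − z₀, so z = z₀ + w.
Then -1 − z = -1 − (z₀ + w) = (-1 − z₀) − w = 2 − w.
f(z) = 1/(2 − w) = (1/(2)) · 1/(1 − w/(2)) = Σ_{n≥0} w^n / (2)^(n+1).
So c_n = 1/(2)^(n+1):
  c_0 = 1/(2)^1 = 1/2.
  c_1 = 1/(2)^2 = 1/4.
The series is valid for |w/d| < 1, i.e. |z − z₀| < |d|.
Radius of convergence: R = |-1 − z₀| = |2| = 2 (distance from z₀ to the singularity z = -1).

c_0 = 1/2, c_1 = 1/4; R = 2.


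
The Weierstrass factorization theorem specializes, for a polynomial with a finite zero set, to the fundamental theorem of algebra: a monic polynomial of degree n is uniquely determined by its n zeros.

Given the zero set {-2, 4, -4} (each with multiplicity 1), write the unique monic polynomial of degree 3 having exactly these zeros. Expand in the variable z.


The polynomial is p(z) = ∏_{α ∈ S} (z − α), where S = {-2, 4, -4}.
Expanding the product yields: p(z) = z^3 + 2·z^2 -16·z -32.
The resulting polynomial has degree 3 and real coefficients as required.

p(z) = z^3 + 2·z^2 -16·z -32.


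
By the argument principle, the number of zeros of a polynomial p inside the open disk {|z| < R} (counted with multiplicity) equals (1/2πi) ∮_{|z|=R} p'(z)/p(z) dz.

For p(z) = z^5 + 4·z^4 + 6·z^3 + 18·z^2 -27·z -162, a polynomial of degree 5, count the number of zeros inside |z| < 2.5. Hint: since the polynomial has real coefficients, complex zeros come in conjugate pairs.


The zeros of p are: -3, (0 + 3i), (0 - 3i), -3, 2.
Their magnitudes are: 3, 3, 3, 3, 2.
Zeros with |z| < R = 2.5: 2.
Count = 1.
By the argument principle, (1/2πi) ∮_{|z|=R} p'(z)/p(z) dz equals exactly this count.

Number of zeros inside |z| < 2.5: 1.


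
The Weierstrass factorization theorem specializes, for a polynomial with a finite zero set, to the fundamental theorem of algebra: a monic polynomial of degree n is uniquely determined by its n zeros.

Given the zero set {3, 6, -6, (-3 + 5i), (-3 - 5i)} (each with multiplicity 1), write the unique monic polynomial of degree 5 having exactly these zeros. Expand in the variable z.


The polynomial is p(z) = ∏_{α ∈ S} (z − α), where S = {3, 6, -6, (-3 + 5i), (-3 - 5i)}.
Expanding the product yields: p(z) = z^5 + 3·z^4 -20·z^3 -210·z^2 -576·z + 3672.
Note conjugate pairs combine to real quadratics: (z − (-3+5i))(z − (-3−5i)) = z² + 6z + 34.
The resulting polynomial has degree 5 and real coefficients as required.

p(z) = z^5 + 3·z^4 -20·z^3 -210·z^2 -576·z + 3672.


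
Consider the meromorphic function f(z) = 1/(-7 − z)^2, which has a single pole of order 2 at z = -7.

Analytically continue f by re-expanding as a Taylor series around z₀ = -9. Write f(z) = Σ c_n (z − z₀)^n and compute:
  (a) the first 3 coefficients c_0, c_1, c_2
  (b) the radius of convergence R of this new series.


Let w = z − z₀, so z = z₀ + w.
Then -7 − z = -7 − (z₀ + w) = (-7 − z₀) − w = 2 − w.
f(z) = 1/(2 − w)^2 = (1/(2)^2) · (1 − w/(2))^{−2}.
By the binomial series (1−u)^{−2} = Σ_{n≥0} C(n+1, 1) u^n for |u|<1, with u = w/(2):
  c_n = C(n+1, 1) / (2)^(n+2).
  c_0 = 1/(2)^2 = 1/4.
  c_1 = 2/(2)^3 = 1/4.
  c_2 = 3/(2)^4 = 3/16.
The series is valid for |w/d| < 1, i.e. |z − z₀| < |d|.
Radius of convergence: R = |-7 − z₀| = |2| = 2 (distance from z₀ to the singularity z = -7).

c_0 = 1/4, c_1 = 1/4, c_2 = 3/16; R = 2.


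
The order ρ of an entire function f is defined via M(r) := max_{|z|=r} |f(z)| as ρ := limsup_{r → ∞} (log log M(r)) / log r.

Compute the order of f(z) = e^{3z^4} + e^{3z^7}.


Each summand is entire of order 4 and 7 respectively (as in the single-exponential case). The order of a sum is at most the max of the orders, so ρ ≤ 7. For the lower bound: on |z|=r choose arg z so that 3z^7 is real positive; then |e^{3z^7}| = e^{3r^7} while |e^{3z^4}| ≤ e^{3r^4} = o(e^{3r^7}). So |f| ≥ e^{3r^7}(1 − o(1)) and ρ ≥ 7. Hence ρ = max(4, 7) = 7.
Therefore ρ = 7.

Order ρ = 7.


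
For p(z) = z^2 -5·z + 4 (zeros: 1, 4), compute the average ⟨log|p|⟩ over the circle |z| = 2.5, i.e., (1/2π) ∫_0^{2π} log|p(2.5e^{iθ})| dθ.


Zeros: 1, 4; r = 2.5.
Inside |z| < r: 1. Outside (|z| ≥ r): 4.
p(0) = 4, so log|p(0)| = log(4) = 1.3863.
Apply Jensen: I(r) = log|p(0)| + Σ_k log(r/|z_k|), summed over zeros inside |z| < r.
  log(r/|z_k|) for z_k = 1: log(2.5/1) = 0.9163
  Outside zeros (4) contribute nothing to the Jensen sum.
Sum over inside zeros: 0.9163.
I(r) = log|p(0)| + (inside sum) = 1.3863 + 0.9163 = 2.3026.
Note: since some zeros are outside |z| ≤ r, the simplified n·log(r) form does NOT apply — only the inside zeros contribute.

I(r) ≈ 2.3026.


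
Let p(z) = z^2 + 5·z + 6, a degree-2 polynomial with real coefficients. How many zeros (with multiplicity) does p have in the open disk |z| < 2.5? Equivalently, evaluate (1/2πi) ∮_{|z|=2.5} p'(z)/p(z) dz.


The zeros of p are: -3, -2.
Their magnitudes are: 3, 2.
Zeros with |z| < R = 2.5: -2.
Count = 1.
By the argument principle, (1/2πi) ∮_{|z|=R} p'(z)/p(z) dz equals exactly this count.

Number of zeros inside |z| < 2.5: 1.


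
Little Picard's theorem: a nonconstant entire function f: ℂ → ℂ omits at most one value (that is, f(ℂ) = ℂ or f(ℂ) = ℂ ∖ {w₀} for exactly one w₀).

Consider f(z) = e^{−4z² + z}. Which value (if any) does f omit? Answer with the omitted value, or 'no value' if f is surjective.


Little Picard bounds the complement of f(ℂ) to at most one point.
The exponent g(z) = −4z² + z is a nonconstant polynomial, hence surjective onto ℂ. So e^{g(z)} takes every value in {e^w : w ∈ ℂ} = ℂ ∖ {0}. Adding 0 shifts the range to ℂ ∖ {0}. f omits exactly 0.

Omitted value: 0.


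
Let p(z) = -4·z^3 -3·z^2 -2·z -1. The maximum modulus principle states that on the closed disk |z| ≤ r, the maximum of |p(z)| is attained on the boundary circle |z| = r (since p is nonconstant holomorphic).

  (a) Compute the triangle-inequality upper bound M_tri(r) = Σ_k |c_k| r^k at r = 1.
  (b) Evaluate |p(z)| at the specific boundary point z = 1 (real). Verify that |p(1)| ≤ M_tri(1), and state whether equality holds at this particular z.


Coefficients: c_0 = -1, c_1 = -2, c_2 = -3, c_3 = -4. Radius r = 1.
Part (a). Triangle bound: M_tri(r) = Σ_k |c_k| r^k
  = |-1|·1^0 + |-2|·1^1 + |-3|·1^2 + |-4|·1^3
  = 1 + 2 + 3 + 4 = 10.
This bounds M(r) := max_{|z|=r} |p(z)| from above; equality holds iff all terms c_k z^k can be made to align in phase at a single z on |z|=r.
Part (b). At z = 1 (real, on the circle |z| = r):
  p(1) = (-1)·1^0 + (-2)·1^1 + (-3)·1^2 + (-4)·1^3 = -10.
  |p(1)| = 10.
Since all nonzero coefficients share the same sign, |p(1)| = 10 = M_tri(1); the triangle bound is attained at z = 1, so in fact M(r) = 10.

M_tri(1) = 10; |p(1)| = 10; equality at z=1: yes.


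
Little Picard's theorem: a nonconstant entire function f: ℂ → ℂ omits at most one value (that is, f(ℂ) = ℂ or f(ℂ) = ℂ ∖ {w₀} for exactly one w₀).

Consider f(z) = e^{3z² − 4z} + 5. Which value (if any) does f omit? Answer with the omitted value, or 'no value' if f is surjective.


Little Picard bounds the complement of f(ℂ) to at most one point.
The exponent g(z) = 3z² − 4z is a nonconstant polynomial, hence surjective onto ℂ. So e^{g(z)} takes every value in {e^w : w ∈ ℂ} = ℂ ∖ {0}. Adding 5 shifts the range to ℂ ∖ {5}. f omits exactly 5.

Omitted value: 5.


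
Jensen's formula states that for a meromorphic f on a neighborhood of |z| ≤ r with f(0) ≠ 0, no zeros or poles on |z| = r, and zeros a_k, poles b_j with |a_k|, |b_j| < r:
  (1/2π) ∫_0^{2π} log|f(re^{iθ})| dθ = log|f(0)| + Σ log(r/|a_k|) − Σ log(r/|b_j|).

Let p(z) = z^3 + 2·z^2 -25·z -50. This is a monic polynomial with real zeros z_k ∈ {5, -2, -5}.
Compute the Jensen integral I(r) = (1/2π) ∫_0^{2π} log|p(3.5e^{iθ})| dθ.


Zeros: -5, -2, 5; r = 3.5.
Inside |z| < r: -2. Outside (|z| ≥ r): -5, 5.
p(0) = -50, so log|p(0)| = log(50) = 3.9120.
Apply Jensen: I(r) = log|p(0)| + Σ_k log(r/|z_k|), summed over zeros inside |z| < r.
  log(r/|z_k|) for z_k = -2: log(3.5/2) = 0.5596
  Outside zeros (-5, 5) contribute nothing to the Jensen sum.
Sum over inside zeros: 0.5596.
I(r) = log|p(0)| + (inside sum) = 3.9120 + 0.5596 = 4.4716.
Note: since some zeros are outside |z| ≤ r, the simplified n·log(r) form does NOT apply — only the inside zeros contribute.

I(r) ≈ 4.4716.


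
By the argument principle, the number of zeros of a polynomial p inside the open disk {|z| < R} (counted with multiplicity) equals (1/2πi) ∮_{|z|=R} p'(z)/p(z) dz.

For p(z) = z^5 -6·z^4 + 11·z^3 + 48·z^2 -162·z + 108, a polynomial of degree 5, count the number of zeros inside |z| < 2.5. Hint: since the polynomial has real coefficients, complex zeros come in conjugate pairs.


The zeros of p are: -3, (3 + 3i), (3 - 3i), 1, 2.
Their magnitudes are: 3, 4.243, 4.243, 1, 2.
Zeros with |z| < R = 2.5: 1, 2.
Count = 2.
By the argument principle, (1/2πi) ∮_{|z|=R} p'(z)/p(z) dz equals exactly this count.

Number of zeros inside |z| < 2.5: 2.


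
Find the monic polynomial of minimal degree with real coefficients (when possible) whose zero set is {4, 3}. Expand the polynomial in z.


The polynomial is p(z) = ∏_{α ∈ S} (z − α), where S = {4, 3}.
Expanding the product yields: p(z) = z^2 -7·z + 12.
The resulting polynomial has degree 2 and real coefficients as required.

p(z) = z^2 -7·z + 12.


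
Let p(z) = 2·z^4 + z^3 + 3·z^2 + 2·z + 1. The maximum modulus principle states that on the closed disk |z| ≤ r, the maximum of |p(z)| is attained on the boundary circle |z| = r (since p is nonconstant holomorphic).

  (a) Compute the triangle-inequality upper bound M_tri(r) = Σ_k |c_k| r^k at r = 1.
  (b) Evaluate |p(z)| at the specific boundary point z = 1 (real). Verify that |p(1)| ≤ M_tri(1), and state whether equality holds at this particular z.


Coefficients: c_0 = 1, c_1 = 2, c_2 = 3, c_3 = 1, c_4 = 2. Radius r = 1.
Part (a). Triangle bound: M_tri(r) = Σ_k |c_k| r^k
  = |1|·1^0 + |2|·1^1 + |3|·1^2 + |1|·1^3 + |2|·1^4
  = 1 + 2 + 3 + 1 + 2 = 9.
This bounds M(r) := max_{|z|=r} |p(z)| from above; equality holds iff all terms c_k z^k can be made to align in phase at a single z on |z|=r.
Part (b). At z = 1 (real, on the circle |z| = r):
  p(1) = (1)·1^0 + (2)·1^1 + (3)·1^2 + (1)·1^3 + (2)·1^4 = 9.
  |p(1)| = 9.
Since all nonzero coefficients share the same sign, |p(1)| = 9 = M_tri(1); the triangle bound is attained at z = 1, so in fact M(r) = 9.

M_tri(1) = 9; |p(1)| = 9; equality at z=1: yes.


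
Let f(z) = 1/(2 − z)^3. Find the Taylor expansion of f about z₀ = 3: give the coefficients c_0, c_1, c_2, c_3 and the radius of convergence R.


Let w = z − z₀, so z = z₀ + w.
Then 2 − z = 2 − (z₀ + w) = (2 − z₀) − w = -1 − w.
f(z) = 1/(-1 − w)^3 = (1/(-1)^3) · (1 − w/(-1))^{−3}.
By the binomial series (1−u)^{−3} = Σ_{n≥0} C(n+2, 2) u^n for |u|<1, with u = w/(-1):
  c_n = C(n+2, 2) / (-1)^(n+3).
  c_0 = 1/(-1)^3 = -1.
  c_1 = 3/(-1)^4 = 3.
  c_2 = 6/(-1)^5 = -6.
  c_3 = 10/(-1)^6 = 10.
The series is valid for |w/d| < 1, i.e. |z − z₀| < |d|.
Radius of convergence: R = |2 − z₀| = |-1| = 1 (distance from z₀ to the singularity z = 2).

c_0 = -1, c_1 = 3, c_2 = -6, c_3 = 10; R = 1.


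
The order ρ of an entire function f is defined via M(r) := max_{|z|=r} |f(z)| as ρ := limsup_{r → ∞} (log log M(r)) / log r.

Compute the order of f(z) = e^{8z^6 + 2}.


|e^{8z^6 + 2}| = e^{Re(8·z^6) + 2} ≤ e^{8|z|^6 + 2} = e^{8r^6 + 2} on |z| = r, so ρ ≤ 6. Choosing z on |z|=r so that 8·z^6 is real positive (always possible by picking arg z appropriately) gives |f(z)| = e^{8r^6 + 2}, matching the bound. The additive constant 2 does not affect log log M(r) ~ 6·log r. Hence ρ = 6.
Therefore ρ = 6.

Order ρ = 6.


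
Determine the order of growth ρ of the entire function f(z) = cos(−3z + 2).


cos(w) is a linear combination of e^{iw} and e^{−iw} (or e^w, e^{−w} in the hyperbolic case), so |cos(w)| ≤ e^{|w|}. With w = −3z + 2, |w| ≤ 3|z| + 2 = 3r + 2 on |z| = r, giving M(r) ≤ e^{3r + 2}, so ρ ≤ 1. On a suitable ray (z = it for sin/cos; z = t for sinh/cosh, t real → ∞), |cos(−3z + 2)| grows like e^{3|t|}/2, so ρ ≥ 1. Hence ρ = 1.
Therefore ρ = 1.

Order ρ = 1.


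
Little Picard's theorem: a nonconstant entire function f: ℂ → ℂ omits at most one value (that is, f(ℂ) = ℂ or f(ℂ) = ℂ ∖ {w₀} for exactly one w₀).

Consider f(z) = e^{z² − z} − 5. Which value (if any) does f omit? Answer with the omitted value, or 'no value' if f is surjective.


Little Picard bounds the complement of f(ℂ) to at most one point.
The exponent g(z) = z² − z is a nonconstant polynomial, hence surjective onto ℂ. So e^{g(z)} takes every value in {e^w : w ∈ ℂ} = ℂ ∖ {0}. Adding -5 shifts the range to ℂ ∖ {-5}. f omits exactly -5.

Omitted value: -5.


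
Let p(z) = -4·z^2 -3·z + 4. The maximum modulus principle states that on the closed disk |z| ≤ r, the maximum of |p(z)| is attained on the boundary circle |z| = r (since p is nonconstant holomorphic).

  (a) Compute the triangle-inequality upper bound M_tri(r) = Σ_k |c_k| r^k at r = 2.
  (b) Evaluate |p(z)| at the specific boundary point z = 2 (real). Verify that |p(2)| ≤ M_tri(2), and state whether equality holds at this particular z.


Coefficients: c_0 = 4, c_1 = -3, c_2 = -4. Radius r = 2.
Part (a). Triangle bound: M_tri(r) = Σ_k |c_k| r^k
  = |4|·2^0 + |-3|·2^1 + |-4|·2^2
  = 4 + 6 + 16 = 26.
This bounds M(r) := max_{|z|=r} |p(z)| from above; equality holds iff all terms c_k z^k can be made to align in phase at a single z on |z|=r.
Part (b). At z = 2 (real, on the circle |z| = r):
  p(2) = (4)·2^0 + (-3)·2^1 + (-4)·2^2 = -18.
  |p(2)| = 18.
Check: |p(2)| = 18 ≤ 26 = M_tri(2). ✓ Equality does not hold at z = 2 (the coefficients have mixed signs, so the terms do not all align in phase there).

M_tri(2) = 26; |p(2)| = 18; equality at z=2: no.


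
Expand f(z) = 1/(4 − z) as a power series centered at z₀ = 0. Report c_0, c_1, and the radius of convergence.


Let w = z − z₀, so z = z₀ + w.
Then 4 − z = 4 − (z₀ + w) = (4 − z₀) − w = 4 − w.
f(z) = 1/(4 − w) = (1/(4)) · 1/(1 − w/(4)) = Σ_{n≥0} w^n / (4)^(n+1).
So c_n = 1/(4)^(n+1):
  c_0 = 1/(4)^1 = 1/4.
  c_1 = 1/(4)^2 = 1/16.
The series is valid for |w/d| < 1, i.e. |z − z₀| < |d|.
Radius of convergence: R = |4 − z₀| = |4| = 4 (distance from z₀ to the singularity z = 4).

c_0 = 1/4, c_1 = 1/16; R = 4.


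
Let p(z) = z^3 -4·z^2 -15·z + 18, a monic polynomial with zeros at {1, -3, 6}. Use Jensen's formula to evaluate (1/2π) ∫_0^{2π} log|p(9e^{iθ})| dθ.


Zeros: -3, 1, 6; r = 9.
Inside |z| < r: -3, 1, 6. Outside (|z| ≥ r): ∅.
p(0) = 18, so log|p(0)| = log(18) = 2.8904.
Apply Jensen: I(r) = log|p(0)| + Σ_k log(r/|z_k|), summed over zeros inside |z| < r.
  log(r/|z_k|) for z_k = 1: log(9/1) = 2.1972
  log(r/|z_k|) for z_k = -3: log(9/3) = 1.0986
  log(r/|z_k|) for z_k = 6: log(9/6) = 0.4055
Sum over inside zeros: 3.7013.
I(r) = log|p(0)| + (inside sum) = 2.8904 + 3.7013 = 6.5917.
Closed form (all zeros inside, monic): I(r) = n·log(r) = 3·log(9) = 6.5917. ✓

I(r) ≈ 6.5917.


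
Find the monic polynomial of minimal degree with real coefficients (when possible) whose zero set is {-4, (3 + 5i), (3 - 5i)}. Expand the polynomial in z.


The polynomial is p(z) = ∏_{α ∈ S} (z − α), where S = {-4, (3 + 5i), (3 - 5i)}.
Expanding the product yields: p(z) = z^3 -2·z^2 + 10·z + 136.
Note conjugate pairs combine to real quadratics: (z − (3+5i))(z − (3−5i)) = z² − 6z + 34.
The resulting polynomial has degree 3 and real coefficients as required.

p(z) = z^3 -2·z^2 + 10·z + 136.


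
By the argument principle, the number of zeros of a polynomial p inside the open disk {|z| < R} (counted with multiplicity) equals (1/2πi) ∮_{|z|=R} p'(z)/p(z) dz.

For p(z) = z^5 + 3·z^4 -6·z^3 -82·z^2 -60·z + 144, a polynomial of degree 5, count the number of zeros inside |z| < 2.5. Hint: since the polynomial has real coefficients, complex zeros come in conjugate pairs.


The zeros of p are: 4, (-3 + 3i), (-3 - 3i), -2, 1.
Their magnitudes are: 4, 4.243, 4.243, 2, 1.
Zeros with |z| < R = 2.5: -2, 1.
Count = 2.
By the argument principle, (1/2πi) ∮_{|z|=R} p'(z)/p(z) dz equals exactly this count.

Number of zeros inside |z| < 2.5: 2.


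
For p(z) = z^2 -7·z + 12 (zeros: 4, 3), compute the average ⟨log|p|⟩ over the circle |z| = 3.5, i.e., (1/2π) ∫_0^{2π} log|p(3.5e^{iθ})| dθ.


Zeros: 3, 4; r = 3.5.
Inside |z| < r: 3. Outside (|z| ≥ r): 4.
p(0) = 12, so log|p(0)| = log(12) = 2.4849.
Apply Jensen: I(r) = log|p(0)| + Σ_k log(r/|z_k|), summed over zeros inside |z| < r.
  log(r/|z_k|) for z_k = 3: log(3.5/3) = 0.1542
  Outside zeros (4) contribute nothing to the Jensen sum.
Sum over inside zeros: 0.1542.
I(r) = log|p(0)| + (inside sum) = 2.4849 + 0.1542 = 2.6391.
Note: since some zeros are outside |z| ≤ r, the simplified n·log(r) form does NOT apply — only the inside zeros contribute.

I(r) ≈ 2.6391.


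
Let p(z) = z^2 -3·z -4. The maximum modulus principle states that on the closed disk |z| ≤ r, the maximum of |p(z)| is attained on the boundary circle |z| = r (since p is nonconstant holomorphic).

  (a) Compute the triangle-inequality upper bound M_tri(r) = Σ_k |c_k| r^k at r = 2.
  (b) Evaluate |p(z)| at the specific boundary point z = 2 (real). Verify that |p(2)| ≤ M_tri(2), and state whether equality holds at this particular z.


Coefficients: c_0 = -4, c_1 = -3, c_2 = 1. Radius r = 2.
Part (a). Triangle bound: M_tri(r) = Σ_k |c_k| r^k
  = |-4|·2^0 + |-3|·2^1 + |1|·2^2
  = 4 + 6 + 4 = 14.
This bounds M(r) := max_{|z|=r} |p(z)| from above; equality holds iff all terms c_k z^k can be made to align in phase at a single z on |z|=r.
Part (b). At z = 2 (real, on the circle |z| = r):
  p(2) = (-4)·2^0 + (-3)·2^1 + (1)·2^2 = -6.
  |p(2)| = 6.
Check: |p(2)| = 6 ≤ 14 = M_tri(2). ✓ Equality does not hold at z = 2 (the coefficients have mixed signs, so the terms do not all align in phase there).

M_tri(2) = 14; |p(2)| = 6; equality at z=2: no.


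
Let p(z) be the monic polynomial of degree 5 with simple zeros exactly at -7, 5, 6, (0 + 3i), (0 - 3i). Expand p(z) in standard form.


The polynomial is p(z) = ∏_{α ∈ S} (z − α), where S = {-7, 5, 6, (0 + 3i), (0 - 3i)}.
Expanding the product yields: p(z) = z^5 -4·z^4 -38·z^3 + 174·z^2 -423·z + 1890.
Note conjugate pairs combine to real quadratics: (z − (0+3i))(z − (0−3i)) = z² + 9.
The resulting polynomial has degree 5 and real coefficients as required.

p(z) = z^5 -4·z^4 -38·z^3 + 174·z^2 -423·z + 1890.


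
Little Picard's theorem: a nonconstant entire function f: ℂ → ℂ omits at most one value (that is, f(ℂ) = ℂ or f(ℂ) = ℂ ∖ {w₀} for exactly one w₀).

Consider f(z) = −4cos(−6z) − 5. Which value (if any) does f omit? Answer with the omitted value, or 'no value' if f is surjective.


Little Picard bounds the complement of f(ℂ) to at most one point.
cos is entire and surjective onto ℂ: for every w ∈ ℂ, cos(ζ) = w has a solution ζ ∈ ℂ (e.g., via the complex inverse arccos). With ζ = −6z this gives z = ζ/(-6). Then -4·cos(−6z) takes every value in -4·ℂ = ℂ, and adding -5 is a bijection of ℂ. So f is surjective and omits no value. (Note: only on the real line is cos bounded by [−1, 1].)

Omitted value: no value.


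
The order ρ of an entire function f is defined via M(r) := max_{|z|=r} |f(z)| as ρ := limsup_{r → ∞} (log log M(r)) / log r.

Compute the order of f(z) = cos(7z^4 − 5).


Write cos(w) = (e^{iw} ± e^{−iw})/(2 or 2i), so |cos(w)| ≤ e^{|w|}. With w = 7z^4 − 5, |w| ≤ 7r^4 + 5 on |z|=r, giving M(r) ≤ e^{7r^4 + 5} and ρ ≤ 4. For the lower bound, choose z on |z|=r with 7z^4 purely imaginary of modulus 7r^4; then |cos(7z^4 − 5)| grows like e^{7r^4}/2, so ρ ≥ 4. Hence ρ = 4.
Therefore ρ = 4.

Order ρ = 4.


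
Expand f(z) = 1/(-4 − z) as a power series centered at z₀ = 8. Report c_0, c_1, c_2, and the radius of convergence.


Let w = z − z₀, so z = z₀ + w.
Then -4 − z = -4 − (z₀ + w) = (-4 − z₀) − w = -12 − w.
f(z) = 1/(-12 − w) = (1/(-12)) · 1/(1 − w/(-12)) = Σ_{n≥0} w^n / (-12)^(n+1).
So c_n = 1/(-12)^(n+1):
  c_0 = 1/(-12)^1 = -1/12.
  c_1 = 1/(-12)^2 = 1/144.
  c_2 = 1/(-12)^3 = -1/1728.
The series is valid for |w/d| < 1, i.e. |z − z₀| < |d|.
Radius of convergence: R = |-4 − z₀| = |-12| = 12 (distance from z₀ to the singularity z = -4).

c_0 = -1/12, c_1 = 1/144, c_2 = -1/1728; R = 12.


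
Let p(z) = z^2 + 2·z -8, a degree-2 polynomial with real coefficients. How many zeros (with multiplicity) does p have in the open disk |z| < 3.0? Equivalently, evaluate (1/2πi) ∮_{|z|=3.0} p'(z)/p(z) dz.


The zeros of p are: 2, -4.
Their magnitudes are: 2, 4.
Zeros with |z| < R = 3.0: 2.
Count = 1.
By the argument principle, (1/2πi) ∮_{|z|=R} p'(z)/p(z) dz equals exactly this count.

Number of zeros inside |z| < 3.0: 1.


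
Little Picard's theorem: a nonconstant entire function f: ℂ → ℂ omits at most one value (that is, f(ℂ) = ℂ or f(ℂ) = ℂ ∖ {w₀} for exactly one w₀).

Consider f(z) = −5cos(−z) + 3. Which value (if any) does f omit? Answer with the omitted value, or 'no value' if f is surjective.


Little Picard bounds the complement of f(ℂ) to at most one point.
cos is entire and surjective onto ℂ: for every w ∈ ℂ, cos(ζ) = w has a solution ζ ∈ ℂ (e.g., via the complex inverse arccos). With ζ = −z this gives z = ζ/(-1). Then -5·cos(−z) takes every value in -5·ℂ = ℂ, and adding 3 is a bijection of ℂ. So f is surjective and omits no value. (Note: only on the real line is cos bounded by [−1, 1].)

Omitted value: no value.


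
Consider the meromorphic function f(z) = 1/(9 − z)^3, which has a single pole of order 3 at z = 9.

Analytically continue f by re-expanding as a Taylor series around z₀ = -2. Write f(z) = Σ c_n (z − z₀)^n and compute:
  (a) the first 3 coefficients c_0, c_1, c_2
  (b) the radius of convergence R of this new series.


Let w = z − z₀, so z = z₀ + w.
Then 9 − z = 9 − (z₀ + w) = (9 − z₀) − w = 11 − w.
f(z) = 1/(11 − w)^3 = (1/(11)^3) · (1 − w/(11))^{−3}.
By the binomial series (1−u)^{−3} = Σ_{n≥0} C(n+2, 2) u^n for |u|<1, with u = w/(11):
  c_n = C(n+2, 2) / (11)^(n+3).
  c_0 = 1/(11)^3 = 1/1331.
  c_1 = 3/(11)^4 = 3/14641.
  c_2 = 6/(11)^5 = 6/161051.
The series is valid for |w/d| < 1, i.e. |z − z₀| < |d|.
Radius of convergence: R = |9 − z₀| = |11| = 11 (distance from z₀ to the singularity z = 9).

c_0 = 1/1331, c_1 = 3/14641, c_2 = 6/161051; R = 11.


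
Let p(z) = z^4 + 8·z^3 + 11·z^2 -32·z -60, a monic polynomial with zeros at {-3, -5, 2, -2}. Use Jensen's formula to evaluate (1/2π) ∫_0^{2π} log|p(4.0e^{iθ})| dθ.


Zeros: -5, -3, -2, 2; r = 4.0.
Inside |z| < r: -3, -2, 2. Outside (|z| ≥ r): -5.
p(0) = -60, so log|p(0)| = log(60) = 4.0943.
Apply Jensen: I(r) = log|p(0)| + Σ_k log(r/|z_k|), summed over zeros inside |z| < r.
  log(r/|z_k|) for z_k = -3: log(4.0/3) = 0.2877
  log(r/|z_k|) for z_k = 2: log(4.0/2) = 0.6931
  log(r/|z_k|) for z_k = -2: log(4.0/2) = 0.6931
  Outside zeros (-5) contribute nothing to the Jensen sum.
Sum over inside zeros: 1.6740.
I(r) = log|p(0)| + (inside sum) = 4.0943 + 1.6740 = 5.7683.
Note: since some zeros are outside |z| ≤ r, the simplified n·log(r) form does NOT apply — only the inside zeros contribute.

I(r) ≈ 5.7683.


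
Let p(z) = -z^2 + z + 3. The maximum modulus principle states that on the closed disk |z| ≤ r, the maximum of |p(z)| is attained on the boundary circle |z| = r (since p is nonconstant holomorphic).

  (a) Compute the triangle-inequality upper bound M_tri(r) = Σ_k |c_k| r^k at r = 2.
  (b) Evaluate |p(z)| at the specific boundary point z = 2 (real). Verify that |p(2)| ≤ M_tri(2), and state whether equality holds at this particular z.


Coefficients: c_0 = 3, c_1 = 1, c_2 = -1. Radius r = 2.
Part (a). Triangle bound: M_tri(r) = Σ_k |c_k| r^k
  = |3|·2^0 + |1|·2^1 + |-1|·2^2
  = 3 + 2 + 4 = 9.
This bounds M(r) := max_{|z|=r} |p(z)| from above; equality holds iff all terms c_k z^k can be made to align in phase at a single z on |z|=r.
Part (b). At z = 2 (real, on the circle |z| = r):
  p(2) = (3)·2^0 + (1)·2^1 + (-1)·2^2 = 1.
  |p(2)| = 1.
Check: |p(2)| = 1 ≤ 9 = M_tri(2). ✓ Equality does not hold at z = 2 (the coefficients have mixed signs, so the terms do not all align in phase there).

M_tri(2) = 9; |p(2)| = 1; equality at z=2: no.


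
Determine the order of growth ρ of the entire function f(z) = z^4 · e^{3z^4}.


M(r) = max_{|z|=r} |1|·|z|^4·|e^{3z^4}| = 1·r^4 · e^{3r^4} (the factors attain their maxima compatibly on |z|=r). Then log M(r) = log 1 + 4·log r + 3r^4, dominated by the last term, so log log M(r) ~ 4·log r. The polynomial factor 1z^4 contributes only a log r term and does not affect the order. ρ = 4.
Therefore ρ = 4.

Order ρ = 4.


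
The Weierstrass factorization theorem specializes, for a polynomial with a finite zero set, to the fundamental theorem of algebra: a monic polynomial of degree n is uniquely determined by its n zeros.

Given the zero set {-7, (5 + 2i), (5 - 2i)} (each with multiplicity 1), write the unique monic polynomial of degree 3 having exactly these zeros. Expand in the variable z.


The polynomial is p(z) = ∏_{α ∈ S} (z − α), where S = {-7, (5 + 2i), (5 - 2i)}.
Expanding the product yields: p(z) = z^3 -3·z^2 -41·z + 203.
Note conjugate pairs combine to real quadratics: (z − (5+2i))(z − (5−2i)) = z² − 10z + 29.
The resulting polynomial has degree 3 and real coefficients as required.

p(z) = z^3 -3·z^2 -41·z + 203.


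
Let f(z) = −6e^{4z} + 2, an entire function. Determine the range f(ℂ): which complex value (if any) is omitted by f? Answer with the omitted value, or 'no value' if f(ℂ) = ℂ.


Little Picard bounds the complement of f(ℂ) to at most one point.
e^{4z} is never zero on ℂ, so -6·e^{4z} takes every value in ℂ ∖ {0}. Adding 2 shifts the range to ℂ ∖ {2}. Thus f omits exactly the value 2.

Omitted value: 2.


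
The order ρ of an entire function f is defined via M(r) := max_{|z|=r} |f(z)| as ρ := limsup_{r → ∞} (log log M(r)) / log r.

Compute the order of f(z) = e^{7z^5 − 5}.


|e^{7z^5 − 5}| = e^{Re(7·z^5) + -5} ≤ e^{7|z|^5 + -5} = e^{7r^5 + -5} on |z| = r, so ρ ≤ 5. Choosing z on |z|=r so that 7·z^5 is real positive (always possible by picking arg z appropriately) gives |f(z)| = e^{7r^5 + -5}, matching the bound. The additive constant -5 does not affect log log M(r) ~ 5·log r. Hence ρ = 5.
Therefore ρ = 5.

Order ρ = 5.


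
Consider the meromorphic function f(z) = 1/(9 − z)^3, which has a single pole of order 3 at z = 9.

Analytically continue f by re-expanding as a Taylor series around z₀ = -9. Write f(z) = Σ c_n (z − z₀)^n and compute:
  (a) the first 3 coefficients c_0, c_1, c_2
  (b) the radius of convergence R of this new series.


Let w = z − z₀, so z = z₀ + w.
Then 9 − z = 9 − (z₀ + w) = (9 − z₀) − w = 18 − w.
f(z) = 1/(18 − w)^3 = (1/(18)^3) · (1 − w/(18))^{−3}.
By the binomial series (1−u)^{−3} = Σ_{n≥0} C(n+2, 2) u^n for |u|<1, with u = w/(18):
  c_n = C(n+2, 2) / (18)^(n+3).
  c_0 = 1/(18)^3 = 1/5832.
  c_1 = 3/(18)^4 = 1/34992.
  c_2 = 6/(18)^5 = 1/314928.
The series is valid for |w/d| < 1, i.e. |z − z₀| < |d|.
Radius of convergence: R = |9 − z₀| = |18| = 18 (distance from z₀ to the singularity z = 9).

c_0 = 1/5832, c_1 = 1/34992, c_2 = 1/314928; R = 18.


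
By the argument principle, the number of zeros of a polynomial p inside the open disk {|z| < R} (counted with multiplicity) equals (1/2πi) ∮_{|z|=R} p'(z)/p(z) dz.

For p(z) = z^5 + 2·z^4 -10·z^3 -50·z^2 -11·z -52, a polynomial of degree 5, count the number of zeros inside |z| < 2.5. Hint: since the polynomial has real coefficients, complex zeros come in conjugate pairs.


The zeros of p are: (-3 + 2i), (-3 - 2i), 4, (0 + 1i), (0 - 1i).
Their magnitudes are: 3.606, 3.606, 4, 1, 1.
Zeros with |z| < R = 2.5: (0 + 1i), (0 - 1i).
Count = 2.
By the argument principle, (1/2πi) ∮_{|z|=R} p'(z)/p(z) dz equals exactly this count.

Number of zeros inside |z| < 2.5: 2.


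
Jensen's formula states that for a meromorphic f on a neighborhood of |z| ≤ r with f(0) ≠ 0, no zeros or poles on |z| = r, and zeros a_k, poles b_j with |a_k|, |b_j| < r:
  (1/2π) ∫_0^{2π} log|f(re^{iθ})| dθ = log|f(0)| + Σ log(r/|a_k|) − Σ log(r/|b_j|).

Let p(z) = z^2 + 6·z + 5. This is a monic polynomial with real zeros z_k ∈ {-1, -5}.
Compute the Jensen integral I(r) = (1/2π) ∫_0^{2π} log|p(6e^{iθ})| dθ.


Zeros: -5, -1; r = 6.
Inside |z| < r: -5, -1. Outside (|z| ≥ r): ∅.
p(0) = 5, so log|p(0)| = log(5) = 1.6094.
Apply Jensen: I(r) = log|p(0)| + Σ_k log(r/|z_k|), summed over zeros inside |z| < r.
  log(r/|z_k|) for z_k = -1: log(6/1) = 1.7918
  log(r/|z_k|) for z_k = -5: log(6/5) = 0.1823
Sum over inside zeros: 1.9741.
I(r) = log|p(0)| + (inside sum) = 1.6094 + 1.9741 = 3.5835.
Closed form (all zeros inside, monic): I(r) = n·log(r) = 2·log(6) = 3.5835. ✓

I(r) ≈ 3.5835.
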